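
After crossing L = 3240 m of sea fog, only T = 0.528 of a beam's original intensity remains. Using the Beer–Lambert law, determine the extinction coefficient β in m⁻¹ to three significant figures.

0.000197 m⁻¹

Beer–Lambert: T = exp(−βL) ⇒ β = −ln(T)/L = −ln(0.528)/3240 = 0.6387/3240 = 0.0001971 m⁻¹.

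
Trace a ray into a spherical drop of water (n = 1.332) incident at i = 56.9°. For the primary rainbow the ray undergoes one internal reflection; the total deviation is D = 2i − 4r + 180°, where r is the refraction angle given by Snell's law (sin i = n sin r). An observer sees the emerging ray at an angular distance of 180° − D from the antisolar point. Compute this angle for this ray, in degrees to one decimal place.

sin r = sin 56.9° / 1.332 = 0.8377/1.332 = 0.6289; r = 38.97°.
D = 2·56.9° − 4·38.97° + 180° = 113.80° − 155.88° + 180° = 137.92°.
Angle from antisolar point = 180° − D = 42.08°.

42.1°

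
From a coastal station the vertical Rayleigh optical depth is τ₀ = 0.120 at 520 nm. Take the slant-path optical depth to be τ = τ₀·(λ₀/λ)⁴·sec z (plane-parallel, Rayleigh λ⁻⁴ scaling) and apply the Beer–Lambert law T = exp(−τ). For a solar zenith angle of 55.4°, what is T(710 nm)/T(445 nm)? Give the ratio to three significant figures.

1.40

Airmass: sec 55.4° = 1.7610.
τ(710 nm) = 0.120 × (520/710)⁴ × 1.7610 = 0.120 × 0.2877 × 1.7610 = 0.0608.
τ(445 nm) = 0.120 × (520/445)⁴ × 1.7610 = 0.120 × 1.8645 × 1.7610 = 0.3940.
T(710)/T(445) = exp(τ_B − τ_A) = exp(0.3332) = 1.3955.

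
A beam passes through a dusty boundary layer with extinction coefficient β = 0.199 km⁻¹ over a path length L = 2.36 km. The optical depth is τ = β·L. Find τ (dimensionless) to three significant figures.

τ = β·L = 0.199 × 2.36 = 0.4696.

0.470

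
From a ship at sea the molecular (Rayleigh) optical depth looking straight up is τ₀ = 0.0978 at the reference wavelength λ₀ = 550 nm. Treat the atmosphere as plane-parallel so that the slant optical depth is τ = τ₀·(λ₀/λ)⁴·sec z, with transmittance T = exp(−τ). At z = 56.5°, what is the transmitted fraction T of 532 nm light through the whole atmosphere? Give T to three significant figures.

0.817

sec 56.5° = 1.8118.
τ = 0.0978 × (550/532)⁴ × 1.8118 = 0.0978 × 1.1424 × 1.8118 = 0.2024.
T = exp(−0.2024) = 0.8168.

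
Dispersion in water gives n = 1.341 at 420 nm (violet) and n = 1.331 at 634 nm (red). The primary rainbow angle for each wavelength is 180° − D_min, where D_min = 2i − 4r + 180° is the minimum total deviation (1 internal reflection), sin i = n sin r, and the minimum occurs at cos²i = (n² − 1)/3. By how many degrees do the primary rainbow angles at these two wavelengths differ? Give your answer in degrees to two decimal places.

At 420 nm (n = 1.341): cos²i = 0.26609 → i = 58.946°, r = 39.705°, D_min = 139.071°, rainbow angle = 40.929°.
At 634 nm (n = 1.331): cos²i = 0.25719 → i = 59.527°, r = 40.356°, D_min = 137.630°, rainbow angle = 42.370°.
Angular width = |40.929° − 42.370°| = 1.441°.

1.44°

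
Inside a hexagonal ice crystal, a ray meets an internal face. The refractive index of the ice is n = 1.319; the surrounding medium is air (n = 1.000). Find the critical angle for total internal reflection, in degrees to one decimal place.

sin θ_c = n_air / n = 1.000 / 1.319 = 0.7582.
θ_c = arcsin(0.7582) = 49.30°.

49.3°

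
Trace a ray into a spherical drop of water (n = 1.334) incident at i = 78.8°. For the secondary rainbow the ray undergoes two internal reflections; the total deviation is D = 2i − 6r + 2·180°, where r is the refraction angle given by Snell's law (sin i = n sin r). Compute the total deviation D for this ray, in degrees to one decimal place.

233.6°

sin r = sin 78.8° / 1.334 = 0.9810/1.334 = 0.7353; r = 47.34°.
D = 2·78.8° − 6·47.34° + 2·180° = 157.60° − 284.02° + 360° = 233.58°.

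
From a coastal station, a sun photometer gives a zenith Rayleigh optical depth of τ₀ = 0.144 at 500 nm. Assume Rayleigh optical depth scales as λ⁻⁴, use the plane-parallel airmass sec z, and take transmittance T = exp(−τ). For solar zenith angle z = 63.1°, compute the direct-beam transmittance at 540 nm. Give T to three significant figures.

0.791

sec 63.1° = 2.2103.
τ = 0.144 × (500/540)⁴ × 2.2103 = 0.144 × 0.7350 × 2.2103 = 0.2339.
T = exp(−0.2339) = 0.7914.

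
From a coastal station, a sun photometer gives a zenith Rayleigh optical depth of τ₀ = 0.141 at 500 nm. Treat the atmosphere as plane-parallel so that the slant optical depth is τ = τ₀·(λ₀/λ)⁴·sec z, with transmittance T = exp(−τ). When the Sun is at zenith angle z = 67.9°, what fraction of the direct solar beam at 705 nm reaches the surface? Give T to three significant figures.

0.910

sec 67.9° = 2.6580.
τ = 0.141 × (500/705)⁴ × 2.6580 = 0.141 × 0.2530 × 2.6580 = 0.0948.
T = exp(−0.0948) = 0.9095.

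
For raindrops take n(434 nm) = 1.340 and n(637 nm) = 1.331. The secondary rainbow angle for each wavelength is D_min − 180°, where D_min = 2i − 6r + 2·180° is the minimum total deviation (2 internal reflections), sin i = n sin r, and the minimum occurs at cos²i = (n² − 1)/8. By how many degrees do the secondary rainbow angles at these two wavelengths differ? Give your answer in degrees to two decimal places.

2.34°

At 434 nm (n = 1.340): cos²i = 0.09945 → i = 71.618°, r = 45.088°, D_min = 232.709°, rainbow angle = 52.709°.
At 637 nm (n = 1.331): cos²i = 0.09645 → i = 71.907°, r = 45.575°, D_min = 230.365°, rainbow angle = 50.365°.
Angular width = |52.709° − 50.365°| = 2.344°.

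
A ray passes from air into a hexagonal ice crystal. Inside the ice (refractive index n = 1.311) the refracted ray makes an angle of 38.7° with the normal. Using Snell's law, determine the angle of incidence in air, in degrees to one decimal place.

55.1°

Snell: sin θ_i = n · sin θ_r = 1.311 × sin 38.7° = 1.311 × 0.6252 = 0.8197.
θ_i = arcsin(0.8197) = 55.05°.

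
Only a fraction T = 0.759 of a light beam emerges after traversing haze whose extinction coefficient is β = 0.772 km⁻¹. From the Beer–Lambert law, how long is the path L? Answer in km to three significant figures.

0.357 km

Beer–Lambert: T = exp(−βL) ⇒ L = −ln(T)/β = −ln(0.759)/0.772 = 0.2758/0.772 = 0.3572 km.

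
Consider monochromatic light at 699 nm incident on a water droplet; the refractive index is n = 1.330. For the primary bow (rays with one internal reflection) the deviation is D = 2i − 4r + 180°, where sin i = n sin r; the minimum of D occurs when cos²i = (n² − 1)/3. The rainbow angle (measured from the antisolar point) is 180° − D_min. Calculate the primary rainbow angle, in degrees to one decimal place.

42.5°

cos²i = (1.76890 − 1)/3 = 0.25630; i = arccos(0.50626) = 59.585°.
sin r = sin 59.585°/1.330 = 0.64841; r = 40.422°.
D_min = 2·59.585° − 4·40.422° + 180° = 137.484°.
Rainbow angle = 180° − D_min = 42.516°.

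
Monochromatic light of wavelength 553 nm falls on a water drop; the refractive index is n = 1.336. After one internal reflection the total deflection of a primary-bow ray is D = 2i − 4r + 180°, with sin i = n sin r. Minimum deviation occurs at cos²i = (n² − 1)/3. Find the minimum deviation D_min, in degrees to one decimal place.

cos²i = (1.78490 − 1)/3 = 0.26163; i = arccos(0.51150) = 59.236°.
sin r = sin 59.236°/1.336 = 0.64318; r = 40.029°.
D_min = 2·59.236° − 4·40.029° + 180° = 138.356°.

138.4°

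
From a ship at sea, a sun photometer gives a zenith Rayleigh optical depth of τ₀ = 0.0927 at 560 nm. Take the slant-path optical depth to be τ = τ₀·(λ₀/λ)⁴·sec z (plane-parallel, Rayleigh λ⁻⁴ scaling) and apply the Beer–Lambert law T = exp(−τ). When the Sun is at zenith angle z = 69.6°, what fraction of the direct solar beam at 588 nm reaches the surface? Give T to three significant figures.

sec 69.6° = 2.8688.
τ = 0.0927 × (560/588)⁴ × 2.8688 = 0.0927 × 0.8227 × 2.8688 = 0.2188.
T = exp(−0.2188) = 0.8035.

0.803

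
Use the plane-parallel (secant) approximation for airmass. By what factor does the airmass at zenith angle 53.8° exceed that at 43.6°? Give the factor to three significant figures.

X(53.8°)/X(43.6°) = sec 53.8° / sec 43.6° = cos 43.6° / cos 53.8° = 0.7242/0.5906 = 1.2262.

1.23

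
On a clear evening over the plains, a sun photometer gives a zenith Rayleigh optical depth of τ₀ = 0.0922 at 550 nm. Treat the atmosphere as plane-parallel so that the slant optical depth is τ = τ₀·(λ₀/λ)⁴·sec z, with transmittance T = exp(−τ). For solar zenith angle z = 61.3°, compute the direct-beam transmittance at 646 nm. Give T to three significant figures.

0.904

sec 61.3° = 2.0824.
τ = 0.0922 × (550/646)⁴ × 2.0824 = 0.0922 × 0.5254 × 2.0824 = 0.1009.
T = exp(−0.1009) = 0.9040.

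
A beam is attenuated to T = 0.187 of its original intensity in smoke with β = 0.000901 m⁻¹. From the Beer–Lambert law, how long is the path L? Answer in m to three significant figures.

Beer–Lambert: T = exp(−βL) ⇒ L = −ln(T)/β = −ln(0.187)/0.000901 = 1.6766/0.000901 = 1861 m.

1860 m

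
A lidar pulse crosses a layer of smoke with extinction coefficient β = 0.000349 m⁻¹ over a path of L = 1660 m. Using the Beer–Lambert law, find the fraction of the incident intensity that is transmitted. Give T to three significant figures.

τ = β·L = 0.000349 × 1660 = 0.5793.
T = exp(−0.5793) = 0.5603.

0.560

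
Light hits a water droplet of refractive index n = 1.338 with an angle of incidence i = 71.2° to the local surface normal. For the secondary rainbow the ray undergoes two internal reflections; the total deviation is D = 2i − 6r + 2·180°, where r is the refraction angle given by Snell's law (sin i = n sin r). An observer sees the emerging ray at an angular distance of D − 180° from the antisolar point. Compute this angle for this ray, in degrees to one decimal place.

52.2°

sin r = sin 71.2° / 1.338 = 0.9466/1.338 = 0.7075; r = 45.03°.
D = 2·71.2° − 6·45.03° + 2·180° = 142.40° − 270.20° + 360° = 232.20°.
Angle from antisolar point = D − 180° = 52.20°.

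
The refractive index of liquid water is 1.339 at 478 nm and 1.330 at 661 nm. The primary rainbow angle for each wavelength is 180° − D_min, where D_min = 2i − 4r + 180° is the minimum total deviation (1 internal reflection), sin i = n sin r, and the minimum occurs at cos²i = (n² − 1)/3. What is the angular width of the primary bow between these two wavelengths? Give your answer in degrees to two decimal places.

1.30°

At 478 nm (n = 1.339): cos²i = 0.26431 → i = 59.062°, r = 39.834°, D_min = 138.786°, rainbow angle = 41.214°.
At 661 nm (n = 1.330): cos²i = 0.25630 → i = 59.585°, r = 40.422°, D_min = 137.484°, rainbow angle = 42.516°.
Angular width = |41.214° − 42.516°| = 1.303°.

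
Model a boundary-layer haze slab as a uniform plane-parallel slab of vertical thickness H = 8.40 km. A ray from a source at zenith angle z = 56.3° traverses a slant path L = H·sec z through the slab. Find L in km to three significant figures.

15.1 km

sec z = 1/cos 56.3° = 1.8023.
L = 8.40 × 1.8023 = 15.139 km.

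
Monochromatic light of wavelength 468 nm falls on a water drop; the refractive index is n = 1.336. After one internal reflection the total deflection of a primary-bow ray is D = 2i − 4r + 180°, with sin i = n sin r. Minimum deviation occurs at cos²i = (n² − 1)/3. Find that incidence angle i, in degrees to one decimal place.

cos²i = (1.336² − 1)/3 = (1.78490 − 1)/3 = 0.26163.
cos i = 0.51150, so i = 59.236°.

59.2°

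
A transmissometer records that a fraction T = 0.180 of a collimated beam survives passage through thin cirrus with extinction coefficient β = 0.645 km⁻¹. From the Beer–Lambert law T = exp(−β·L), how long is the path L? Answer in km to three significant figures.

2.66 km

Beer–Lambert: T = exp(−βL) ⇒ L = −ln(T)/β = −ln(0.180)/0.645 = 1.7148/0.645 = 2.659 km.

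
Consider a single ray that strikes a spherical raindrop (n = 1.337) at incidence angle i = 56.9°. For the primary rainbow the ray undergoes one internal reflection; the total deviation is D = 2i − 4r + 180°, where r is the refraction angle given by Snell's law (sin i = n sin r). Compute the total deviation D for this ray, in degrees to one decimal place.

sin r = sin 56.9° / 1.337 = 0.8377/1.337 = 0.6266; r = 38.80°.
D = 2·56.9° − 4·38.80° + 180° = 113.80° − 155.19° + 180° = 138.61°.

138.6°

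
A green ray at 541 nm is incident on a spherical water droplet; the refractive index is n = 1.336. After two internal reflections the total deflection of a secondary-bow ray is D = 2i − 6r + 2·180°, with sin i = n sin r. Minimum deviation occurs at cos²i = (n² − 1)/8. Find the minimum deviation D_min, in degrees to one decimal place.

cos²i = (1.78490 − 1)/8 = 0.09811; i = arccos(0.31323) = 71.746°.
sin r = sin 71.746°/1.336 = 0.71084; r = 45.303°.
D_min = 2·71.746° − 6·45.303° + 360° = 231.674°.

231.7°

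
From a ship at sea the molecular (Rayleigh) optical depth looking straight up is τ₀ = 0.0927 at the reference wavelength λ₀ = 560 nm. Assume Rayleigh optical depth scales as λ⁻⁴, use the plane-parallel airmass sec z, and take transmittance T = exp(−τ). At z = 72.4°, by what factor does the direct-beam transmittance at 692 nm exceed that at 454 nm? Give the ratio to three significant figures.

1.78

Airmass: sec 72.4° = 3.3072.
τ(692 nm) = 0.0927 × (560/692)⁴ × 3.3072 = 0.0927 × 0.4289 × 3.3072 = 0.1315.
τ(454 nm) = 0.0927 × (560/454)⁴ × 3.3072 = 0.0927 × 2.3149 × 3.3072 = 0.7097.
T(692)/T(454) = exp(τ_B − τ_A) = exp(0.5782) = 1.7828.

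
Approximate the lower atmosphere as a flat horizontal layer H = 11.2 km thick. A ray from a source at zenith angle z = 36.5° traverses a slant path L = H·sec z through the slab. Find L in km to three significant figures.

sec z = 1/cos 36.5° = 1.2440.
L = 11.2 × 1.2440 = 13.933 km.

13.9 km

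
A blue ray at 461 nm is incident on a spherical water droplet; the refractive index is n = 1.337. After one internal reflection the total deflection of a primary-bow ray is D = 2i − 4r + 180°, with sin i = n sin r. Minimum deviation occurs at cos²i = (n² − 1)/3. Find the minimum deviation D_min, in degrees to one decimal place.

138.5°

cos²i = (1.78757 − 1)/3 = 0.26252; i = arccos(0.51237) = 59.178°.
sin r = sin 59.178°/1.337 = 0.64231; r = 39.964°.
D_min = 2·59.178° − 4·39.964° + 180° = 138.500°.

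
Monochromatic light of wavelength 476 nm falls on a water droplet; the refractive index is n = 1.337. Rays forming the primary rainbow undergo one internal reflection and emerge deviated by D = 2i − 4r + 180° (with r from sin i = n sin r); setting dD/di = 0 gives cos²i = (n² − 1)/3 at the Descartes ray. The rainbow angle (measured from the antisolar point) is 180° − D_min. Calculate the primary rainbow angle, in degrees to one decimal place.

cos²i = (1.78757 − 1)/3 = 0.26252; i = arccos(0.51237) = 59.178°.
sin r = sin 59.178°/1.337 = 0.64231; r = 39.964°.
D_min = 2·59.178° − 4·39.964° + 180° = 138.500°.
Rainbow angle = 180° − D_min = 41.500°.

41.5°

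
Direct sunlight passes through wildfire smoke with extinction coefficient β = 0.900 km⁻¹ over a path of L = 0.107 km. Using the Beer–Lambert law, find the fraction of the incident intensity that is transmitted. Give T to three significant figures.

τ = β·L = 0.900 × 0.107 = 0.0963.
T = exp(−0.0963) = 0.9082.

0.908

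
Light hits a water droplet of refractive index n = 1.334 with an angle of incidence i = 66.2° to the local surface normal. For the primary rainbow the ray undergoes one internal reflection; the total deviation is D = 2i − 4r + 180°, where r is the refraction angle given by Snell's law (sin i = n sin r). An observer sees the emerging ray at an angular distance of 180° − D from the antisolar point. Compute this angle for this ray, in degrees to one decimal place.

40.8°

sin r = sin 66.2° / 1.334 = 0.9150/1.334 = 0.6859; r = 43.30°.
D = 2·66.2° − 4·43.30° + 180° = 132.40° − 173.22° + 180° = 139.18°.
Angle from antisolar point = 180° − D = 40.82°.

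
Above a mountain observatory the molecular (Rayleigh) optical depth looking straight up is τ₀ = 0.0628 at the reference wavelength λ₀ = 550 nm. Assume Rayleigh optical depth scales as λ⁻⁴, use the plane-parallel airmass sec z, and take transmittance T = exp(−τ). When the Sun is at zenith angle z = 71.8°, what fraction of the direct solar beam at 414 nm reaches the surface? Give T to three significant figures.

sec 71.8° = 3.2017.
τ = 0.0628 × (550/414)⁴ × 3.2017 = 0.0628 × 3.1149 × 3.2017 = 0.6263.
T = exp(−0.6263) = 0.5346.

0.535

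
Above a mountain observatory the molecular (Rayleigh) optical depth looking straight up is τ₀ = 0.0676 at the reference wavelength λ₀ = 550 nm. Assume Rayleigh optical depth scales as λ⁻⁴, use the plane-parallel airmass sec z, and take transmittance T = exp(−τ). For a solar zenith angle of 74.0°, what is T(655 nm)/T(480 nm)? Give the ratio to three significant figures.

1.35

Airmass: sec 74.0° = 3.6280.
τ(655 nm) = 0.0676 × (550/655)⁴ × 3.6280 = 0.0676 × 0.4971 × 3.6280 = 0.1219.
τ(480 nm) = 0.0676 × (550/480)⁴ × 3.6280 = 0.0676 × 1.7238 × 3.6280 = 0.4228.
T(655)/T(480) = exp(τ_B − τ_A) = exp(0.3008) = 1.3510.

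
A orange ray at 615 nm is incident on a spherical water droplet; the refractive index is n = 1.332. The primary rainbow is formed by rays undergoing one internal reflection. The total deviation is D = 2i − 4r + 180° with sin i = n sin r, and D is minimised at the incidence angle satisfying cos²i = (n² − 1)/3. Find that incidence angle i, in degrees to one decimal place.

59.5°

cos²i = (1.332² − 1)/3 = (1.77422 − 1)/3 = 0.25807.
cos i = 0.50801, so i = 59.469°.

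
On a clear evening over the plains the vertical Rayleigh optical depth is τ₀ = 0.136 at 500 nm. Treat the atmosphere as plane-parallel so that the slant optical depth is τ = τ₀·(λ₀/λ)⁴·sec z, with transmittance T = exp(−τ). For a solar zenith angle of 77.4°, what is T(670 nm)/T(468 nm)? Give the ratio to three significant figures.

1.86

Airmass: sec 77.4° = 4.5841.
τ(670 nm) = 0.136 × (500/670)⁴ × 4.5841 = 0.136 × 0.3102 × 4.5841 = 0.1934.
τ(468 nm) = 0.136 × (500/468)⁴ × 4.5841 = 0.136 × 1.3029 × 4.5841 = 0.8123.
T(670)/T(468) = exp(τ_B − τ_A) = exp(0.6189) = 1.8569.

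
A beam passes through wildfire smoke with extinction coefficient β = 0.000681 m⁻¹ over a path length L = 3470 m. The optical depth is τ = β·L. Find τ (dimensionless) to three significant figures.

2.36

τ = β·L = 0.000681 × 3470 = 2.3631.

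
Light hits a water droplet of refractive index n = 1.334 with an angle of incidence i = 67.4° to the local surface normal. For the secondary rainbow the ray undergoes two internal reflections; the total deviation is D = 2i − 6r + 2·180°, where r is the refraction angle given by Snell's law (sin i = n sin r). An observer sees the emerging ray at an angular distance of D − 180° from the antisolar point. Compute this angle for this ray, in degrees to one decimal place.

sin r = sin 67.4° / 1.334 = 0.9232/1.334 = 0.6921; r = 43.79°.
D = 2·67.4° − 6·43.79° + 2·180° = 134.80° − 262.76° + 360° = 232.04°.
Angle from antisolar point = D − 180° = 52.04°.

52.0°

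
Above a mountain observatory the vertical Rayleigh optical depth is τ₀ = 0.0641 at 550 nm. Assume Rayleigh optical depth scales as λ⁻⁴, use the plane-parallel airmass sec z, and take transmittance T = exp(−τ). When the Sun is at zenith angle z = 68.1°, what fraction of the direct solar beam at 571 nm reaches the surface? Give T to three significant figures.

sec 68.1° = 2.6811.
τ = 0.0641 × (550/571)⁴ × 2.6811 = 0.0641 × 0.8608 × 2.6811 = 0.1479.
T = exp(−0.1479) = 0.8625.

0.862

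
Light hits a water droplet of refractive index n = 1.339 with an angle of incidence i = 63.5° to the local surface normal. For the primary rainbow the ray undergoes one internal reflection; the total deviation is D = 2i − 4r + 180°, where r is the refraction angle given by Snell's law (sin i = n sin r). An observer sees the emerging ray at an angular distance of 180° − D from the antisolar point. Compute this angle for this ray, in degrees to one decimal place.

sin r = sin 63.5° / 1.339 = 0.8949/1.339 = 0.6684; r = 41.94°.
D = 2·63.5° − 4·41.94° + 180° = 127.00° − 167.76° + 180° = 139.24°.
Angle from antisolar point = 180° − D = 40.76°.

40.8°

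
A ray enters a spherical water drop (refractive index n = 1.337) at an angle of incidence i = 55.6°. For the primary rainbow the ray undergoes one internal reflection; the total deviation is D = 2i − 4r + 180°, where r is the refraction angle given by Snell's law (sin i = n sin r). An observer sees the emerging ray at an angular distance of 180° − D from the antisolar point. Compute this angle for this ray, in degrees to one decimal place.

sin r = sin 55.6° / 1.337 = 0.8251/1.337 = 0.6171; r = 38.11°.
D = 2·55.6° − 4·38.11° + 180° = 111.20° − 152.43° + 180° = 138.77°.
Angle from antisolar point = 180° − D = 41.23°.

41.2°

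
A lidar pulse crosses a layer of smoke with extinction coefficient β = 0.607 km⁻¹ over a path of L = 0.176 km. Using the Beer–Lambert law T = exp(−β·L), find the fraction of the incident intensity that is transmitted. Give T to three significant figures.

τ = β·L = 0.607 × 0.176 = 0.1068.
T = exp(−0.1068) = 0.8987.

0.899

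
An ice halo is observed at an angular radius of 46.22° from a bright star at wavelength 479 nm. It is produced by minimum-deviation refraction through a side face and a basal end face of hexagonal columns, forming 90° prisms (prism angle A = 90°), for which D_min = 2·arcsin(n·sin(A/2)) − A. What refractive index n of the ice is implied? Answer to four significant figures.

Rearranging: n = sin((D_min + A)/2) / sin(A/2).
(D_min + A)/2 = (46.22° + 90°)/2 = 68.110°.
n = sin 68.110° / sin 45° = 0.9279 / 0.7071 = 1.3123.

1.312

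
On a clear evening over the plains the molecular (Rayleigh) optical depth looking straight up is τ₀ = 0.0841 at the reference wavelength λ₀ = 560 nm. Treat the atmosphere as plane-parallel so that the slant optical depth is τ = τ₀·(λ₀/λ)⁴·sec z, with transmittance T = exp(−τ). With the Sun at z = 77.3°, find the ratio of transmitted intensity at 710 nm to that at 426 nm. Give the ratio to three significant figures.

Airmass: sec 77.3° = 4.5486.
τ(710 nm) = 0.0841 × (560/710)⁴ × 4.5486 = 0.0841 × 0.3870 × 4.5486 = 0.1480.
τ(426 nm) = 0.0841 × (560/426)⁴ × 4.5486 = 0.0841 × 2.9862 × 4.5486 = 1.1423.
T(710)/T(426) = exp(τ_B − τ_A) = exp(0.9943) = 2.7028.

2.70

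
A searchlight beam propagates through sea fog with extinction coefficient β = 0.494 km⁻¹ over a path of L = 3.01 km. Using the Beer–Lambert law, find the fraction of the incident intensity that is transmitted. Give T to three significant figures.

τ = β·L = 0.494 × 3.01 = 1.4869.
T = exp(−1.4869) = 0.2261.

0.226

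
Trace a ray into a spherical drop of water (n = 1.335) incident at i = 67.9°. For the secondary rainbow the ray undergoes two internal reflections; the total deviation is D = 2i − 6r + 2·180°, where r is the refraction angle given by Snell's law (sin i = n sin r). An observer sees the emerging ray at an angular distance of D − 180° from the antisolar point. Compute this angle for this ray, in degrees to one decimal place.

52.1°

sin r = sin 67.9° / 1.335 = 0.9265/1.335 = 0.6940; r = 43.95°.
D = 2·67.9° − 6·43.95° + 2·180° = 135.80° − 263.70° + 360° = 232.10°.
Angle from antisolar point = D − 180° = 52.10°.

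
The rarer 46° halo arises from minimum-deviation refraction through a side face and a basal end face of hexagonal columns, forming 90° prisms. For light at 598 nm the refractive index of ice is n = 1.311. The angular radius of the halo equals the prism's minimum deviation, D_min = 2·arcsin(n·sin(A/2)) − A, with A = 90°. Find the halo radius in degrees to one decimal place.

n·sin(A/2) = 1.311 × sin 45° = 1.311 × 0.7071 = 0.9270.
D_min = 2·arcsin(0.9270) − 90° = 2 × 67.974° − 90° = 45.949°.

45.9°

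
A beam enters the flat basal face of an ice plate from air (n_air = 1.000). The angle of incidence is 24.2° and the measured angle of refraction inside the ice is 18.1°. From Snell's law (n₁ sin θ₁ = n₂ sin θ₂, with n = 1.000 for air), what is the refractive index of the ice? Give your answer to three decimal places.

n = sin θ_i / sin θ_r = sin 24.2° / sin 18.1° = 0.4099 / 0.3107 = 1.3195.

1.319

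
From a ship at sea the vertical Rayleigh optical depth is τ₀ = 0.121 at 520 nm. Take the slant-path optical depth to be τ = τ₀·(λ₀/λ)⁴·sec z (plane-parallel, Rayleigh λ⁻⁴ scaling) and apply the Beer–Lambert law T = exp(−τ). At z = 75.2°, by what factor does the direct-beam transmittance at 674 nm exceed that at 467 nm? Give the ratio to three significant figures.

1.75

Airmass: sec 75.2° = 3.9147.
τ(674 nm) = 0.121 × (520/674)⁴ × 3.9147 = 0.121 × 0.3543 × 3.9147 = 0.1678.
τ(467 nm) = 0.121 × (520/467)⁴ × 3.9147 = 0.121 × 1.5373 × 3.9147 = 0.7282.
T(674)/T(467) = exp(τ_B − τ_A) = exp(0.5603) = 1.7513.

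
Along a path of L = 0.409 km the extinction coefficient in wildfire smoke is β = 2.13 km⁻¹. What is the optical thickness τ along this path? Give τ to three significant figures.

τ = β·L = 2.13 × 0.409 = 0.8712.

0.871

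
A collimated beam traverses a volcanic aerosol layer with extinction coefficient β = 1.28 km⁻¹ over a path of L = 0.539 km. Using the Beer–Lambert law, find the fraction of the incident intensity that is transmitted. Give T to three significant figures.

0.502

τ = β·L = 1.28 × 0.539 = 0.6899.
T = exp(−0.6899) = 0.5016.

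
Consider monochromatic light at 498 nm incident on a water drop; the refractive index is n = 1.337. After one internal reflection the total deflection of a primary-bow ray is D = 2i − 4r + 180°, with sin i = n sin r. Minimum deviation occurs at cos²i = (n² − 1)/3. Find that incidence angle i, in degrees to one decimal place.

cos²i = (1.337² − 1)/3 = (1.78757 − 1)/3 = 0.26252.
cos i = 0.51237, so i = 59.178°.

59.2°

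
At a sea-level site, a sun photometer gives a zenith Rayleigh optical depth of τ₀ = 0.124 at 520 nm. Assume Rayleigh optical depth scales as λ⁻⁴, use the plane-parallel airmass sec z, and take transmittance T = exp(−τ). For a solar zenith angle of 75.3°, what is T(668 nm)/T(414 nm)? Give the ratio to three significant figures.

2.82

Airmass: sec 75.3° = 3.9408.
τ(668 nm) = 0.124 × (520/668)⁴ × 3.9408 = 0.124 × 0.3672 × 3.9408 = 0.1794.
τ(414 nm) = 0.124 × (520/414)⁴ × 3.9408 = 0.124 × 2.4889 × 3.9408 = 1.2162.
T(668)/T(414) = exp(τ_B − τ_A) = exp(1.0368) = 2.8201.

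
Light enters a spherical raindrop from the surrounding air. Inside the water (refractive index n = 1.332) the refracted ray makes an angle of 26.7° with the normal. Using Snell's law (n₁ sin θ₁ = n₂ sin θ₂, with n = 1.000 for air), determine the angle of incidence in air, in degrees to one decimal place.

Snell: sin θ_i = n · sin θ_r = 1.332 × sin 26.7° = 1.332 × 0.4493 = 0.5985.
θ_i = arcsin(0.5985) = 36.76°.

36.8°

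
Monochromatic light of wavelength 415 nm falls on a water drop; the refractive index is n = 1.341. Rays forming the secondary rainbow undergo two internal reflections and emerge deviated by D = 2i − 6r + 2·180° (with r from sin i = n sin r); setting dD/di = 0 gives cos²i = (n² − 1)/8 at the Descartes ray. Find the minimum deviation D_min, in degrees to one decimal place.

233.0°

cos²i = (1.79828 − 1)/8 = 0.09979; i = arccos(0.31589) = 71.586°.
sin r = sin 71.586°/1.341 = 0.70753; r = 45.034°.
D_min = 2·71.586° − 6·45.034° + 360° = 232.966°.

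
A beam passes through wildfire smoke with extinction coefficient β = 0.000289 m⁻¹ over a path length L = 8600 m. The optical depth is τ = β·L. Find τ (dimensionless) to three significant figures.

2.49

τ = β·L = 0.000289 × 8600 = 2.4854.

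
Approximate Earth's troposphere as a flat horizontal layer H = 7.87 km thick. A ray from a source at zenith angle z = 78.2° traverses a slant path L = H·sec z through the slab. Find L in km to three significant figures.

38.5 km

sec z = 1/cos 78.2° = 4.8901.
L = 7.87 × 4.8901 = 38.485 km.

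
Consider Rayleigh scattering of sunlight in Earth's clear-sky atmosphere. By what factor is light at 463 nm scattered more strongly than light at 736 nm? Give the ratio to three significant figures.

6.39

Rayleigh scattering ∝ λ⁻⁴, so the ratio of coefficients is the inverse fourth power of the wavelength ratio.
σ(463)/σ(736) = (736/463)⁴ = (1.5896)⁴ = 6.385.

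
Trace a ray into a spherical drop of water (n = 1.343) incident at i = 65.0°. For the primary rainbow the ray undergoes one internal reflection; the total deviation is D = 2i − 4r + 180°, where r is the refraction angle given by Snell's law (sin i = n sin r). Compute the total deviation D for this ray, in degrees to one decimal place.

sin r = sin 65.0° / 1.343 = 0.9063/1.343 = 0.6748; r = 42.44°.
D = 2·65.0° − 4·42.44° + 180° = 130.00° − 169.77° + 180° = 140.23°.

140.2°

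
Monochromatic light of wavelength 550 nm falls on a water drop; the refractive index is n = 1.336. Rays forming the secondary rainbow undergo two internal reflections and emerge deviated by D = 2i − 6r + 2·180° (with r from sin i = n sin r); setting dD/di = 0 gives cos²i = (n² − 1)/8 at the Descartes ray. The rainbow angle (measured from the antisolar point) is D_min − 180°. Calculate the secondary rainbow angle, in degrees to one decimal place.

cos²i = (1.78490 − 1)/8 = 0.09811; i = arccos(0.31323) = 71.746°.
sin r = sin 71.746°/1.336 = 0.71084; r = 45.303°.
D_min = 2·71.746° − 6·45.303° + 360° = 231.674°.
Rainbow angle = D_min − 180° = 51.674°.

51.7°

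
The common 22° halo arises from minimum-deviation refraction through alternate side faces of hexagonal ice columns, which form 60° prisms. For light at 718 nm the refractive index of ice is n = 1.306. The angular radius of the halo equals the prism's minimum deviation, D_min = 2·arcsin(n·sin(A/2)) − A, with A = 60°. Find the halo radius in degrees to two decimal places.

n·sin(A/2) = 1.306 × sin 30° = 1.306 × 0.5000 = 0.6530.
D_min = 2·arcsin(0.6530) − 60° = 2 × 40.768° − 60° = 21.536°.

21.54°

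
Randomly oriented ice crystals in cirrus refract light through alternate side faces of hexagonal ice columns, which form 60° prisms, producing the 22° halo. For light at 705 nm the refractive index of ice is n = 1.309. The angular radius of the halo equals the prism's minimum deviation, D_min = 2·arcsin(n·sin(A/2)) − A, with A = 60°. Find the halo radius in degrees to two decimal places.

n·sin(A/2) = 1.309 × sin 30° = 1.309 × 0.5000 = 0.6545.
D_min = 2·arcsin(0.6545) − 60° = 2 × 40.882° − 60° = 21.763°.

21.76°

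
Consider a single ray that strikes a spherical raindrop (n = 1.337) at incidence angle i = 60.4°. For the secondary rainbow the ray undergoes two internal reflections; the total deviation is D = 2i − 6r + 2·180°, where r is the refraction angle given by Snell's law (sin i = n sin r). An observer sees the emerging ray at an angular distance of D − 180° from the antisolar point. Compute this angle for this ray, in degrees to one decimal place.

sin r = sin 60.4° / 1.337 = 0.8695/1.337 = 0.6503; r = 40.57°.
D = 2·60.4° − 6·40.57° + 2·180° = 120.80° − 243.40° + 360° = 237.40°.
Angle from antisolar point = D − 180° = 57.40°.

57.4°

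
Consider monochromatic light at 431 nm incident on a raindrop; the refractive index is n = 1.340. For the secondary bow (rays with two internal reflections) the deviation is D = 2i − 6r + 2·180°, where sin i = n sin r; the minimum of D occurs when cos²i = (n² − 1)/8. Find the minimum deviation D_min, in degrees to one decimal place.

cos²i = (1.79560 − 1)/8 = 0.09945; i = arccos(0.31536) = 71.618°.
sin r = sin 71.618°/1.340 = 0.70819; r = 45.088°.
D_min = 2·71.618° − 6·45.088° + 360° = 232.709°.

232.7°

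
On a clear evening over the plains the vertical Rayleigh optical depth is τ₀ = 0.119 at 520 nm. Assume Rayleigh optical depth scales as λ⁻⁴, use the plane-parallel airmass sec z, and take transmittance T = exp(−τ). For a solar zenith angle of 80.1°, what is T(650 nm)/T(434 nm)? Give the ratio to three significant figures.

Airmass: sec 80.1° = 5.8164.
τ(650 nm) = 0.119 × (520/650)⁴ × 5.8164 = 0.119 × 0.4096 × 5.8164 = 0.2835.
τ(434 nm) = 0.119 × (520/434)⁴ × 5.8164 = 0.119 × 2.0609 × 5.8164 = 1.4264.
T(650)/T(434) = exp(τ_B − τ_A) = exp(1.1429) = 3.1360.

3.14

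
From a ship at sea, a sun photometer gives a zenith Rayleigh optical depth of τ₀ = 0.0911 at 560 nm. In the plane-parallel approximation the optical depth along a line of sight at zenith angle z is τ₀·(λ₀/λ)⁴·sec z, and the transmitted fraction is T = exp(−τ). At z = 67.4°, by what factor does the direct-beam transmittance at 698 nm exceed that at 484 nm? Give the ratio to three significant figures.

1.39

Airmass: sec 67.4° = 2.6022.
τ(698 nm) = 0.0911 × (560/698)⁴ × 2.6022 = 0.0911 × 0.4143 × 2.6022 = 0.0982.
τ(484 nm) = 0.0911 × (560/484)⁴ × 2.6022 = 0.0911 × 1.7921 × 2.6022 = 0.4248.
T(698)/T(484) = exp(τ_B − τ_A) = exp(0.3266) = 1.3863.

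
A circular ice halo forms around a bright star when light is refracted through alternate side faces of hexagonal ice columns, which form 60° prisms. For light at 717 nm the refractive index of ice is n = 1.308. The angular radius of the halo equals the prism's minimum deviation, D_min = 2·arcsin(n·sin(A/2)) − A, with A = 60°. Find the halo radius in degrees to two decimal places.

n·sin(A/2) = 1.308 × sin 30° = 1.308 × 0.5000 = 0.6540.
D_min = 2·arcsin(0.6540) − 60° = 2 × 40.844° − 60° = 21.688°.

21.69°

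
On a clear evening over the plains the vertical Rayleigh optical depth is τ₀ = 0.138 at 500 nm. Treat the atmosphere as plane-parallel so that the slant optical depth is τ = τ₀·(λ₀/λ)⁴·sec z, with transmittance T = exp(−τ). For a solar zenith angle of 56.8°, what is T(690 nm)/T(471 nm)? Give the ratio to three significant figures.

Airmass: sec 56.8° = 1.8263.
τ(690 nm) = 0.138 × (500/690)⁴ × 1.8263 = 0.138 × 0.2757 × 1.8263 = 0.0695.
τ(471 nm) = 0.138 × (500/471)⁴ × 1.8263 = 0.138 × 1.2700 × 1.8263 = 0.3201.
T(690)/T(471) = exp(τ_B − τ_A) = exp(0.2506) = 1.2848.

1.28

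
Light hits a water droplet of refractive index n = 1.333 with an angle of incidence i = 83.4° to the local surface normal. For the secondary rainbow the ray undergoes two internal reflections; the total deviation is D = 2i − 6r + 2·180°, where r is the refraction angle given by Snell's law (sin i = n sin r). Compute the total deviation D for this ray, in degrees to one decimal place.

sin r = sin 83.4° / 1.333 = 0.9934/1.333 = 0.7452; r = 48.18°.
D = 2·83.4° − 6·48.18° + 2·180° = 166.80° − 289.07° + 360° = 237.73°.

237.7°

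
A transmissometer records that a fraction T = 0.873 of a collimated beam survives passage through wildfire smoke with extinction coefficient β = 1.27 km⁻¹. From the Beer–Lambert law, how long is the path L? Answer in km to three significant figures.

Beer–Lambert: T = exp(−βL) ⇒ L = −ln(T)/β = −ln(0.873)/1.27 = 0.1358/1.27 = 0.1069 km.

0.107 km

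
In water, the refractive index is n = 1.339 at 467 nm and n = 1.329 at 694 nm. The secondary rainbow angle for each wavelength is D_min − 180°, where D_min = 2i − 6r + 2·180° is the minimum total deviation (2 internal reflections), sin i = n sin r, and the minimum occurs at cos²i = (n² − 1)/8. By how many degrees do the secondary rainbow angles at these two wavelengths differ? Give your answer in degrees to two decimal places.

At 467 nm (n = 1.339): cos²i = 0.09912 → i = 71.650°, r = 45.141°, D_min = 232.451°, rainbow angle = 52.451°.
At 694 nm (n = 1.329): cos²i = 0.09578 → i = 71.972°, r = 45.685°, D_min = 229.837°, rainbow angle = 49.837°.
Angular width = |52.451° − 49.837°| = 2.614°.

2.61°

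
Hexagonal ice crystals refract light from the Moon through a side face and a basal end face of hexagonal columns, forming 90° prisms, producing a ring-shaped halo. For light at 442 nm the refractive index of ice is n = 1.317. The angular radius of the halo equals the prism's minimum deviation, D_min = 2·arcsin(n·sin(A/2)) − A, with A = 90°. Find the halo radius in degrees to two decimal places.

n·sin(A/2) = 1.317 × sin 45° = 1.317 × 0.7071 = 0.9313.
D_min = 2·arcsin(0.9313) − 90° = 2 × 68.632° − 90° = 47.264°.

47.26°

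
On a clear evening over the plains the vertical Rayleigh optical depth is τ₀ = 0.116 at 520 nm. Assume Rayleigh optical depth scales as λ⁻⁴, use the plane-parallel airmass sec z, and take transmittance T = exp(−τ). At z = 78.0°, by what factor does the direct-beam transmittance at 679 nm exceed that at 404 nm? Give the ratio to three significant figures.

Airmass: sec 78.0° = 4.8097.
τ(679 nm) = 0.116 × (520/679)⁴ × 4.8097 = 0.116 × 0.3440 × 4.8097 = 0.1919.
τ(404 nm) = 0.116 × (520/404)⁴ × 4.8097 = 0.116 × 2.7447 × 4.8097 = 1.5313.
T(679)/T(404) = exp(τ_B − τ_A) = exp(1.3394) = 3.8168.

3.82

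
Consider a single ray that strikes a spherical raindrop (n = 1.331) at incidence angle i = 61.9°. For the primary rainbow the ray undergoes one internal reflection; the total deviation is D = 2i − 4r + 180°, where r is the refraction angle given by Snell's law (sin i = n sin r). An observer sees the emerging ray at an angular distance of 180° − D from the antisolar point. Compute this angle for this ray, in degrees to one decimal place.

sin r = sin 61.9° / 1.331 = 0.8821/1.331 = 0.6628; r = 41.51°.
D = 2·61.9° − 4·41.51° + 180° = 123.80° − 166.04° + 180° = 137.76°.
Angle from antisolar point = 180° − D = 42.24°.

42.2°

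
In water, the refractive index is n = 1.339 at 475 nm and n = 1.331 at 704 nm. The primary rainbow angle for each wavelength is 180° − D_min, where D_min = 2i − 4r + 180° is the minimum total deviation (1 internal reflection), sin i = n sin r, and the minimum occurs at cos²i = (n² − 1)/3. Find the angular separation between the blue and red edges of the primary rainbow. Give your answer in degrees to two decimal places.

At 475 nm (n = 1.339): cos²i = 0.26431 → i = 59.062°, r = 39.834°, D_min = 138.786°, rainbow angle = 41.214°.
At 704 nm (n = 1.331): cos²i = 0.25719 → i = 59.527°, r = 40.356°, D_min = 137.630°, rainbow angle = 42.370°.
Angular width = |41.214° − 42.370°| = 1.156°.

1.16°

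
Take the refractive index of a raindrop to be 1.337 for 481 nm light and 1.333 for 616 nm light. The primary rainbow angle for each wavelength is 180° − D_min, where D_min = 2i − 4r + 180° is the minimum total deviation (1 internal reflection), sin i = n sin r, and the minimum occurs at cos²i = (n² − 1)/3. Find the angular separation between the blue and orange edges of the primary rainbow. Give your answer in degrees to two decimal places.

At 481 nm (n = 1.337): cos²i = 0.26252 → i = 59.178°, r = 39.964°, D_min = 138.500°, rainbow angle = 41.500°.
At 616 nm (n = 1.333): cos²i = 0.25896 → i = 59.410°, r = 40.225°, D_min = 137.922°, rainbow angle = 42.078°.
Angular width = |41.500° − 42.078°| = 0.578°.

0.58°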